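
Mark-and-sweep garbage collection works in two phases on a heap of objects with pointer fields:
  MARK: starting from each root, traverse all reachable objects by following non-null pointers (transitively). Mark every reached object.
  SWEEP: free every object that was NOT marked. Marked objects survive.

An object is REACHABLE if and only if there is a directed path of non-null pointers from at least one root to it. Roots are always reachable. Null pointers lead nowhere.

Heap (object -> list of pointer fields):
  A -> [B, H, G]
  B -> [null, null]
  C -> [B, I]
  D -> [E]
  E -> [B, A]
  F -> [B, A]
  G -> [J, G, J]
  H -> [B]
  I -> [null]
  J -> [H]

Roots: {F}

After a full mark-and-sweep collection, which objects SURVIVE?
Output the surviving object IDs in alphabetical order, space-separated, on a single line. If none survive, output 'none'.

Answer: A B F G H J

Derivation:
Roots: F
Mark F: refs=B A, marked=F
Mark B: refs=null null, marked=B F
Mark A: refs=B H G, marked=A B F
Mark H: refs=B, marked=A B F H
Mark G: refs=J G J, marked=A B F G H
Mark J: refs=H, marked=A B F G H J
Unmarked (collected): C D E I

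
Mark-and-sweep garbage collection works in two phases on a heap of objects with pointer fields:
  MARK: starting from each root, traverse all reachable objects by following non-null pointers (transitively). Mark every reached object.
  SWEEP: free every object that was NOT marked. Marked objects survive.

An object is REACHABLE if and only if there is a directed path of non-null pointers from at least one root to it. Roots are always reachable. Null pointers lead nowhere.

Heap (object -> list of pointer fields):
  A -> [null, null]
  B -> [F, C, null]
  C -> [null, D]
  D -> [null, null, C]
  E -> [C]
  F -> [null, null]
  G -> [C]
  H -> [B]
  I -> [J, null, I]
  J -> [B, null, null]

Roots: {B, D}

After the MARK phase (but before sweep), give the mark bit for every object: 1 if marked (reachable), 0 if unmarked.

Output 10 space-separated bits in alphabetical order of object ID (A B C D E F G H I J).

Answer: 0 1 1 1 0 1 0 0 0 0

Derivation:
Roots: B D
Mark B: refs=F C null, marked=B
Mark D: refs=null null C, marked=B D
Mark F: refs=null null, marked=B D F
Mark C: refs=null D, marked=B C D F
Unmarked (collected): A E G H I J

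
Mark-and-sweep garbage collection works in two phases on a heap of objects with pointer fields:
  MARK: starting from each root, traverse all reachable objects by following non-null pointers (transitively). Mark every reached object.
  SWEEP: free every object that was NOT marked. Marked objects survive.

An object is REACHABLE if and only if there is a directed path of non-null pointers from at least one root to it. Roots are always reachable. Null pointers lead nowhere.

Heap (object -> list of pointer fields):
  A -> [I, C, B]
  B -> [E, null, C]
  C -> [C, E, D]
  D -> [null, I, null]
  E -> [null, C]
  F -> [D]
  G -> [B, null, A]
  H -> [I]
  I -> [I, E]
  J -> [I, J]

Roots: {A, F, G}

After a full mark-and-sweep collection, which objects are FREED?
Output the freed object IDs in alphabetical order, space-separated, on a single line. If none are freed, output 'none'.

Roots: A F G
Mark A: refs=I C B, marked=A
Mark F: refs=D, marked=A F
Mark G: refs=B null A, marked=A F G
Mark I: refs=I E, marked=A F G I
Mark C: refs=C E D, marked=A C F G I
Mark B: refs=E null C, marked=A B C F G I
Mark D: refs=null I null, marked=A B C D F G I
Mark E: refs=null C, marked=A B C D E F G I
Unmarked (collected): H J

Answer: H J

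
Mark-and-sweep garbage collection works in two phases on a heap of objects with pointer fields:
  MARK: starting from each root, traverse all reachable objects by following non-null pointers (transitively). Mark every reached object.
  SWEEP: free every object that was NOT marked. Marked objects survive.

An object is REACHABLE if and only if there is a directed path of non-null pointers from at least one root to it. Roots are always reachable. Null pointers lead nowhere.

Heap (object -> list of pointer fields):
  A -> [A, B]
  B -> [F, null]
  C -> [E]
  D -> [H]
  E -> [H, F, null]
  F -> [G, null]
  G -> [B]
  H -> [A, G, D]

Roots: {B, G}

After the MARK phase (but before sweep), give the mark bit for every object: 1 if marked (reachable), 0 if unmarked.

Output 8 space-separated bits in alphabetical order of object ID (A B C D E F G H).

Answer: 0 1 0 0 0 1 1 0

Derivation:
Roots: B G
Mark B: refs=F null, marked=B
Mark G: refs=B, marked=B G
Mark F: refs=G null, marked=B F G
Unmarked (collected): A C D E H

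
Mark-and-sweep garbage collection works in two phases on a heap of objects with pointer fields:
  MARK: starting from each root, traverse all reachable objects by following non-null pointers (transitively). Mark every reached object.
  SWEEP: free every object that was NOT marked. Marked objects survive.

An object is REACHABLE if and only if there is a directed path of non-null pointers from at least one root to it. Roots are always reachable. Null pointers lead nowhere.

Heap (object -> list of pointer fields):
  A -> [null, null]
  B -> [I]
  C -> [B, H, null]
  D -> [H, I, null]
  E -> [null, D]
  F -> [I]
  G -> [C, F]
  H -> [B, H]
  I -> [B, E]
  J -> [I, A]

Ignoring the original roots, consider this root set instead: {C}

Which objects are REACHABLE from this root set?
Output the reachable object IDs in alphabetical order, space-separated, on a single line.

Answer: B C D E H I

Derivation:
Roots: C
Mark C: refs=B H null, marked=C
Mark B: refs=I, marked=B C
Mark H: refs=B H, marked=B C H
Mark I: refs=B E, marked=B C H I
Mark E: refs=null D, marked=B C E H I
Mark D: refs=H I null, marked=B C D E H I
Unmarked (collected): A F G J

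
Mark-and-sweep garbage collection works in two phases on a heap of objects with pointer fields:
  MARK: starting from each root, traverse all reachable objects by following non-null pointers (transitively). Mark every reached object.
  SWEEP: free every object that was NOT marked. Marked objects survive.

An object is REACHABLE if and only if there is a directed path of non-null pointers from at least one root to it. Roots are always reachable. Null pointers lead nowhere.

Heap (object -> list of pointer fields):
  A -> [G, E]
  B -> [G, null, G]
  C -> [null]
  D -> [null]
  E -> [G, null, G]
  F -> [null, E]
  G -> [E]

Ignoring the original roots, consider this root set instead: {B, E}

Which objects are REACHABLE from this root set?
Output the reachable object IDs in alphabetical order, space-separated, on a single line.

Roots: B E
Mark B: refs=G null G, marked=B
Mark E: refs=G null G, marked=B E
Mark G: refs=E, marked=B E G
Unmarked (collected): A C D F

Answer: B E G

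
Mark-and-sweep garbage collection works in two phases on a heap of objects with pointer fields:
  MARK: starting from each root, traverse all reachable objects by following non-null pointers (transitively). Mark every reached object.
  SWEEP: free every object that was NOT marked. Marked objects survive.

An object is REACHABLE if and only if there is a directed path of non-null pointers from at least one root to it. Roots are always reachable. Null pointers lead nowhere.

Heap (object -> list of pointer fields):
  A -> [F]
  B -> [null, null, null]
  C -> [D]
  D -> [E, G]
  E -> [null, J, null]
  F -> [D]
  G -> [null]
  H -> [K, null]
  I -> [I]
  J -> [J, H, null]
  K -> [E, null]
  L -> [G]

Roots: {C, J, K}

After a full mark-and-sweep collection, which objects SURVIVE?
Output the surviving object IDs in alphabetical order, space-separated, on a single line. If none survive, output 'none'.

Answer: C D E G H J K

Derivation:
Roots: C J K
Mark C: refs=D, marked=C
Mark J: refs=J H null, marked=C J
Mark K: refs=E null, marked=C J K
Mark D: refs=E G, marked=C D J K
Mark H: refs=K null, marked=C D H J K
Mark E: refs=null J null, marked=C D E H J K
Mark G: refs=null, marked=C D E G H J K
Unmarked (collected): A B F I L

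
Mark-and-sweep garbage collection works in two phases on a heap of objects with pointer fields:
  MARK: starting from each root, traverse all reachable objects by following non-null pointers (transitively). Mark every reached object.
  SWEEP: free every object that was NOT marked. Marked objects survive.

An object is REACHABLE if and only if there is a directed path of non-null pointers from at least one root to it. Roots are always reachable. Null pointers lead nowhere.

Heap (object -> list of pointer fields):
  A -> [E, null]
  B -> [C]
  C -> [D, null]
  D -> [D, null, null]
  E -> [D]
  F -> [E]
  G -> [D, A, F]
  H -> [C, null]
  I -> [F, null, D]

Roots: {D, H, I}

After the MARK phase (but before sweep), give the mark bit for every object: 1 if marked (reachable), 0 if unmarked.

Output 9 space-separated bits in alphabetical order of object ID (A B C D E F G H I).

Answer: 0 0 1 1 1 1 0 1 1

Derivation:
Roots: D H I
Mark D: refs=D null null, marked=D
Mark H: refs=C null, marked=D H
Mark I: refs=F null D, marked=D H I
Mark C: refs=D null, marked=C D H I
Mark F: refs=E, marked=C D F H I
Mark E: refs=D, marked=C D E F H I
Unmarked (collected): A B G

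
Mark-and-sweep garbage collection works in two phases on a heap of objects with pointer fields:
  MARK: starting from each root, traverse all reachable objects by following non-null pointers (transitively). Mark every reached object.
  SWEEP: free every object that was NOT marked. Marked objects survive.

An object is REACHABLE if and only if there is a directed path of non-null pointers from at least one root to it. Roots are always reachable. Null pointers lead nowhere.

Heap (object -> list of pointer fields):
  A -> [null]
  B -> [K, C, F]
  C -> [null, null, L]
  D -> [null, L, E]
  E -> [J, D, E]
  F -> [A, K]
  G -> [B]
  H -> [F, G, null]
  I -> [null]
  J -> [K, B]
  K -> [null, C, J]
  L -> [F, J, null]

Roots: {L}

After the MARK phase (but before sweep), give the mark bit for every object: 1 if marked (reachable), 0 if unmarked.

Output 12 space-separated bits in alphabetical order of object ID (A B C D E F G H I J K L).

Answer: 1 1 1 0 0 1 0 0 0 1 1 1

Derivation:
Roots: L
Mark L: refs=F J null, marked=L
Mark F: refs=A K, marked=F L
Mark J: refs=K B, marked=F J L
Mark A: refs=null, marked=A F J L
Mark K: refs=null C J, marked=A F J K L
Mark B: refs=K C F, marked=A B F J K L
Mark C: refs=null null L, marked=A B C F J K L
Unmarked (collected): D E G H I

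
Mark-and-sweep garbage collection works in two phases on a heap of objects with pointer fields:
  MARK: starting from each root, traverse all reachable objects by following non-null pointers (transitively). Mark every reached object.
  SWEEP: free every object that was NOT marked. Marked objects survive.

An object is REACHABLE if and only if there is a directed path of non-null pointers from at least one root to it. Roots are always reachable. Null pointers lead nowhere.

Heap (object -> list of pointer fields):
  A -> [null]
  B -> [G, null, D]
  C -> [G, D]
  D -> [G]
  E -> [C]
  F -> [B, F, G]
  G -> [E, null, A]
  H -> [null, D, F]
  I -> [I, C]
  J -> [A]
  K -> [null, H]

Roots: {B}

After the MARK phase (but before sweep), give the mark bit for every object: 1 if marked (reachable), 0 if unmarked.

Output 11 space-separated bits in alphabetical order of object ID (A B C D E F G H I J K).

Answer: 1 1 1 1 1 0 1 0 0 0 0

Derivation:
Roots: B
Mark B: refs=G null D, marked=B
Mark G: refs=E null A, marked=B G
Mark D: refs=G, marked=B D G
Mark E: refs=C, marked=B D E G
Mark A: refs=null, marked=A B D E G
Mark C: refs=G D, marked=A B C D E G
Unmarked (collected): F H I J K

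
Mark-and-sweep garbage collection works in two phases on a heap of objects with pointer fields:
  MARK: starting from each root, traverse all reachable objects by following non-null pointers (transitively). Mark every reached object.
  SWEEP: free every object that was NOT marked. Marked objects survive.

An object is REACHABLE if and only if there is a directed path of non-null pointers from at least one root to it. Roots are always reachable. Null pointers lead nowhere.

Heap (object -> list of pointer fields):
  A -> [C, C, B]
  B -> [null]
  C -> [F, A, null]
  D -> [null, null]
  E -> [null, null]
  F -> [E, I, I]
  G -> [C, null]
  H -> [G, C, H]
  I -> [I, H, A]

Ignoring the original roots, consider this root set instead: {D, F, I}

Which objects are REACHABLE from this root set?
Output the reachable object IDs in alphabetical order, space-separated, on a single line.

Answer: A B C D E F G H I

Derivation:
Roots: D F I
Mark D: refs=null null, marked=D
Mark F: refs=E I I, marked=D F
Mark I: refs=I H A, marked=D F I
Mark E: refs=null null, marked=D E F I
Mark H: refs=G C H, marked=D E F H I
Mark A: refs=C C B, marked=A D E F H I
Mark G: refs=C null, marked=A D E F G H I
Mark C: refs=F A null, marked=A C D E F G H I
Mark B: refs=null, marked=A B C D E F G H I
Unmarked (collected): (none)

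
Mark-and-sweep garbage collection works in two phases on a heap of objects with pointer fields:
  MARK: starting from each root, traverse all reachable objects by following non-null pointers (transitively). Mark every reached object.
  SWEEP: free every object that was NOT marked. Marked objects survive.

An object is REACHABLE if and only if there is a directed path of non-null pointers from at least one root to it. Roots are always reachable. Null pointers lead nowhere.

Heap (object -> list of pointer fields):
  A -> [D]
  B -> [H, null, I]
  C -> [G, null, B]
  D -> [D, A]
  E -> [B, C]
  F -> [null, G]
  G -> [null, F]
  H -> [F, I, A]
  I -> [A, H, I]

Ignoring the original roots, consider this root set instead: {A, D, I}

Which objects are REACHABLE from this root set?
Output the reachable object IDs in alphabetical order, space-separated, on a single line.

Answer: A D F G H I

Derivation:
Roots: A D I
Mark A: refs=D, marked=A
Mark D: refs=D A, marked=A D
Mark I: refs=A H I, marked=A D I
Mark H: refs=F I A, marked=A D H I
Mark F: refs=null G, marked=A D F H I
Mark G: refs=null F, marked=A D F G H I
Unmarked (collected): B C E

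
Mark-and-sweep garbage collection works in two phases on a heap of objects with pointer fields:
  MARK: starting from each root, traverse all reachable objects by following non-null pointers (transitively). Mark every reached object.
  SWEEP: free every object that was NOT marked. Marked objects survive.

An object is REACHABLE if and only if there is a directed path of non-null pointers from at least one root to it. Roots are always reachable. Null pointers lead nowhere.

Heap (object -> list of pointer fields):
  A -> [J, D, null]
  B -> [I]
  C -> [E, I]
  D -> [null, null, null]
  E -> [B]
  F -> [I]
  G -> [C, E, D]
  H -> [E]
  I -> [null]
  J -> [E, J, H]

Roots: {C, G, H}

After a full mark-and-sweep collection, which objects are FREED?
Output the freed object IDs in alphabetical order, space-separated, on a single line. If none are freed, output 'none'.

Answer: A F J

Derivation:
Roots: C G H
Mark C: refs=E I, marked=C
Mark G: refs=C E D, marked=C G
Mark H: refs=E, marked=C G H
Mark E: refs=B, marked=C E G H
Mark I: refs=null, marked=C E G H I
Mark D: refs=null null null, marked=C D E G H I
Mark B: refs=I, marked=B C D E G H I
Unmarked (collected): A F J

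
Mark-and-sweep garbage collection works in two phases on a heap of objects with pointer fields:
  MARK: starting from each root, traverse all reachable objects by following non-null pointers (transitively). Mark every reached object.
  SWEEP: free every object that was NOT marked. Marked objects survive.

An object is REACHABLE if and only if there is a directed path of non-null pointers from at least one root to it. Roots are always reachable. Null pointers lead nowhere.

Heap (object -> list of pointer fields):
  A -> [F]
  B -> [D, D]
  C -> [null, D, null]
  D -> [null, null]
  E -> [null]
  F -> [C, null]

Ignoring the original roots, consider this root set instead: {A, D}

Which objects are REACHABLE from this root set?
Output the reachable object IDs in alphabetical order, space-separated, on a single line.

Roots: A D
Mark A: refs=F, marked=A
Mark D: refs=null null, marked=A D
Mark F: refs=C null, marked=A D F
Mark C: refs=null D null, marked=A C D F
Unmarked (collected): B E

Answer: A C D F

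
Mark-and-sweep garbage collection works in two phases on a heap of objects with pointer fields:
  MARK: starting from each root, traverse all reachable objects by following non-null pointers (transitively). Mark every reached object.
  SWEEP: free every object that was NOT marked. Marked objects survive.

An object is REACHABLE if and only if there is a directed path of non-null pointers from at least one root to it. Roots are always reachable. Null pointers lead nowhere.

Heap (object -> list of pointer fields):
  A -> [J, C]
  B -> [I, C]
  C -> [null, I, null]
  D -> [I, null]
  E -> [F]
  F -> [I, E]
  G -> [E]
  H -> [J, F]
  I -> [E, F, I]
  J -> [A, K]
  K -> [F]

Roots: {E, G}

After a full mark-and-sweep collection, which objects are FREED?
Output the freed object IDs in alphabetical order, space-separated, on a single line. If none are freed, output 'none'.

Roots: E G
Mark E: refs=F, marked=E
Mark G: refs=E, marked=E G
Mark F: refs=I E, marked=E F G
Mark I: refs=E F I, marked=E F G I
Unmarked (collected): A B C D H J K

Answer: A B C D H J K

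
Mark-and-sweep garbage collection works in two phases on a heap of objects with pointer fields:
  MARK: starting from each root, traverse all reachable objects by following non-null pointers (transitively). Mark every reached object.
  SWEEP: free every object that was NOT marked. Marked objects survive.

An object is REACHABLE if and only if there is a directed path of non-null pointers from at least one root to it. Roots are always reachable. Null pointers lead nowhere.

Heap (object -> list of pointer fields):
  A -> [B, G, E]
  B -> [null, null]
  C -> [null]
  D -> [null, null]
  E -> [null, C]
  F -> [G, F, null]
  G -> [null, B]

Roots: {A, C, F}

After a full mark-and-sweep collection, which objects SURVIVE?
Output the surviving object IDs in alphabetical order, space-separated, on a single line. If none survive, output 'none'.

Answer: A B C E F G

Derivation:
Roots: A C F
Mark A: refs=B G E, marked=A
Mark C: refs=null, marked=A C
Mark F: refs=G F null, marked=A C F
Mark B: refs=null null, marked=A B C F
Mark G: refs=null B, marked=A B C F G
Mark E: refs=null C, marked=A B C E F G
Unmarked (collected): D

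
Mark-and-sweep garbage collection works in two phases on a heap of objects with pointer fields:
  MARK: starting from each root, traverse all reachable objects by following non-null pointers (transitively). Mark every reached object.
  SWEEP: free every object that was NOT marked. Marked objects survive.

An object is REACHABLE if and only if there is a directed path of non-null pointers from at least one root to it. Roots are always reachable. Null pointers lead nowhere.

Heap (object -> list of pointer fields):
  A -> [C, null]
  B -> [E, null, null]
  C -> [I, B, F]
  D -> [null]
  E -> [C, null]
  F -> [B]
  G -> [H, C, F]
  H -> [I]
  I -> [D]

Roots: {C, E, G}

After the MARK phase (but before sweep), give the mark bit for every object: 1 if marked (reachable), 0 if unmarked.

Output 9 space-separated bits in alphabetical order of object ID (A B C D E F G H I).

Answer: 0 1 1 1 1 1 1 1 1

Derivation:
Roots: C E G
Mark C: refs=I B F, marked=C
Mark E: refs=C null, marked=C E
Mark G: refs=H C F, marked=C E G
Mark I: refs=D, marked=C E G I
Mark B: refs=E null null, marked=B C E G I
Mark F: refs=B, marked=B C E F G I
Mark H: refs=I, marked=B C E F G H I
Mark D: refs=null, marked=B C D E F G H I
Unmarked (collected): A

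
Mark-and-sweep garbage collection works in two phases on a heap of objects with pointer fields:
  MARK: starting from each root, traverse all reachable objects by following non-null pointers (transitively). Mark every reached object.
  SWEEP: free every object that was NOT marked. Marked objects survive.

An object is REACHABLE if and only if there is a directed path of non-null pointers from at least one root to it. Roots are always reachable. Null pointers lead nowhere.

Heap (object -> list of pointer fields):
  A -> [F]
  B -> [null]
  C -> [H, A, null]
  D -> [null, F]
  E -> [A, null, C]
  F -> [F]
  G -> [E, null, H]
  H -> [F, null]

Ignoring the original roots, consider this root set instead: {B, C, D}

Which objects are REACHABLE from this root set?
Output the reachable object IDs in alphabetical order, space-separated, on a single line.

Roots: B C D
Mark B: refs=null, marked=B
Mark C: refs=H A null, marked=B C
Mark D: refs=null F, marked=B C D
Mark H: refs=F null, marked=B C D H
Mark A: refs=F, marked=A B C D H
Mark F: refs=F, marked=A B C D F H
Unmarked (collected): E G

Answer: A B C D F H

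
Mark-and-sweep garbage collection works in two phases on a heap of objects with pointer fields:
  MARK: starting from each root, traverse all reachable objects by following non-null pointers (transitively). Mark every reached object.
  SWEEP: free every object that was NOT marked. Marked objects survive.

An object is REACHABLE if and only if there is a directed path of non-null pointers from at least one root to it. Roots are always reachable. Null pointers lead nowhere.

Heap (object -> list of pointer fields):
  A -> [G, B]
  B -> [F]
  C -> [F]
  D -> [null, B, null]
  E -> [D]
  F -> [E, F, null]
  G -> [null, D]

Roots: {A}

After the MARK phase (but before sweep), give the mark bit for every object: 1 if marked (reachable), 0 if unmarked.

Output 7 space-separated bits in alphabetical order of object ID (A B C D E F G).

Answer: 1 1 0 1 1 1 1

Derivation:
Roots: A
Mark A: refs=G B, marked=A
Mark G: refs=null D, marked=A G
Mark B: refs=F, marked=A B G
Mark D: refs=null B null, marked=A B D G
Mark F: refs=E F null, marked=A B D F G
Mark E: refs=D, marked=A B D E F G
Unmarked (collected): C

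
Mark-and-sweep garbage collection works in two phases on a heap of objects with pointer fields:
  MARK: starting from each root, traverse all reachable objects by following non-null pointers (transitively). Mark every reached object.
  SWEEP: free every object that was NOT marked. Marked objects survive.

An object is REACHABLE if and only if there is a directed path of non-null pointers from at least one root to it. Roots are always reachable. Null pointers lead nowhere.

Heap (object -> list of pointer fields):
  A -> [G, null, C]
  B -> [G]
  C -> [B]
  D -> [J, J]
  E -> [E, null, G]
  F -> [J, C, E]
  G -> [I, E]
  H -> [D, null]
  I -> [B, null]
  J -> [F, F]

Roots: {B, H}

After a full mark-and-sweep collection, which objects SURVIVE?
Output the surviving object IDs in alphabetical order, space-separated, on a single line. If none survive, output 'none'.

Answer: B C D E F G H I J

Derivation:
Roots: B H
Mark B: refs=G, marked=B
Mark H: refs=D null, marked=B H
Mark G: refs=I E, marked=B G H
Mark D: refs=J J, marked=B D G H
Mark I: refs=B null, marked=B D G H I
Mark E: refs=E null G, marked=B D E G H I
Mark J: refs=F F, marked=B D E G H I J
Mark F: refs=J C E, marked=B D E F G H I J
Mark C: refs=B, marked=B C D E F G H I J
Unmarked (collected): A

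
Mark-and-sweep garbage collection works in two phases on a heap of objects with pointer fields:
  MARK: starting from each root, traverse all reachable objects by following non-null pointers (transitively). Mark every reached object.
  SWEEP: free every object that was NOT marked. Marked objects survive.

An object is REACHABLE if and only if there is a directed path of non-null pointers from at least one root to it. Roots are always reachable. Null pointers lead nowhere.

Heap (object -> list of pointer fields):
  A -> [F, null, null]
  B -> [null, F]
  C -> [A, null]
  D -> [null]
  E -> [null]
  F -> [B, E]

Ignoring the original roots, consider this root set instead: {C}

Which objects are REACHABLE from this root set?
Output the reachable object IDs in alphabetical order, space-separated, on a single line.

Answer: A B C E F

Derivation:
Roots: C
Mark C: refs=A null, marked=C
Mark A: refs=F null null, marked=A C
Mark F: refs=B E, marked=A C F
Mark B: refs=null F, marked=A B C F
Mark E: refs=null, marked=A B C E F
Unmarked (collected): D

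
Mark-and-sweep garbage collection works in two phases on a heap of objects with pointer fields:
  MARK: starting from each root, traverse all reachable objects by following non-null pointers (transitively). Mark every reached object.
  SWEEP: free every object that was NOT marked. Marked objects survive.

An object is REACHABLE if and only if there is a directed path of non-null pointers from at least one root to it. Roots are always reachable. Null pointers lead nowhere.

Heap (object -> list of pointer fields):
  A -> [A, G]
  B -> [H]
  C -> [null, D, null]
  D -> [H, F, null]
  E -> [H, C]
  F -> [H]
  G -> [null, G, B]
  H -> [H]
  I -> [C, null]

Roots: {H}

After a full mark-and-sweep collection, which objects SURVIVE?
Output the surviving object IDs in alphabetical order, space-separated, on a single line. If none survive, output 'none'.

Answer: H

Derivation:
Roots: H
Mark H: refs=H, marked=H
Unmarked (collected): A B C D E F G I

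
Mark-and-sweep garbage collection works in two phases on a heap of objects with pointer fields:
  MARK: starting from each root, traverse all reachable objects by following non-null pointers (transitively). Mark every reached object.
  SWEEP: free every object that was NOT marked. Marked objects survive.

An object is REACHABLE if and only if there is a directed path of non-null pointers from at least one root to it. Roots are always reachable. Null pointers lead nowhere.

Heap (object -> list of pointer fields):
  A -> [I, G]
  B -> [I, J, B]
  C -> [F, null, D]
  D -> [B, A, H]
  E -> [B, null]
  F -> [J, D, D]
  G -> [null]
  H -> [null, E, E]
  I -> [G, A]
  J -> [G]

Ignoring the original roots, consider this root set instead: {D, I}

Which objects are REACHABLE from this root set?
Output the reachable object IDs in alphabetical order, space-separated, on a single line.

Roots: D I
Mark D: refs=B A H, marked=D
Mark I: refs=G A, marked=D I
Mark B: refs=I J B, marked=B D I
Mark A: refs=I G, marked=A B D I
Mark H: refs=null E E, marked=A B D H I
Mark G: refs=null, marked=A B D G H I
Mark J: refs=G, marked=A B D G H I J
Mark E: refs=B null, marked=A B D E G H I J
Unmarked (collected): C F

Answer: A B D E G H I J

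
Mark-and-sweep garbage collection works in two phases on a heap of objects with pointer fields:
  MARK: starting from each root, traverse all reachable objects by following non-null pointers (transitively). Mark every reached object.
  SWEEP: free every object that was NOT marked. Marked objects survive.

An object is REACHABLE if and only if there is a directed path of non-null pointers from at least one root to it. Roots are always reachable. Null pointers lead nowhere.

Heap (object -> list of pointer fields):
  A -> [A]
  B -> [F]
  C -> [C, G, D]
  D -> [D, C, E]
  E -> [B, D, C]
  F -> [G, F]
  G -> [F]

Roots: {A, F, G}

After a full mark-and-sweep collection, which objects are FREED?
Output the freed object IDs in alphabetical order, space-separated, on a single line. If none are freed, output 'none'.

Answer: B C D E

Derivation:
Roots: A F G
Mark A: refs=A, marked=A
Mark F: refs=G F, marked=A F
Mark G: refs=F, marked=A F G
Unmarked (collected): B C D E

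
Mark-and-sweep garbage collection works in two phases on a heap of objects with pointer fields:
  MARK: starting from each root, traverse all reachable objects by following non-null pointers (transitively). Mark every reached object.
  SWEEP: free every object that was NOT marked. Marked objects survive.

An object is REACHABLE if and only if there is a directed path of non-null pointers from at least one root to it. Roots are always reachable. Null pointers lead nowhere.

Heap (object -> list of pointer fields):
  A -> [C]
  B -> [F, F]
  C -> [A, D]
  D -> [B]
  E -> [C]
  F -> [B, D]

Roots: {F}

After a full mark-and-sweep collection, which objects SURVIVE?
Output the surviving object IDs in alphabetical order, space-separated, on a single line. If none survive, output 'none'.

Answer: B D F

Derivation:
Roots: F
Mark F: refs=B D, marked=F
Mark B: refs=F F, marked=B F
Mark D: refs=B, marked=B D F
Unmarked (collected): A C E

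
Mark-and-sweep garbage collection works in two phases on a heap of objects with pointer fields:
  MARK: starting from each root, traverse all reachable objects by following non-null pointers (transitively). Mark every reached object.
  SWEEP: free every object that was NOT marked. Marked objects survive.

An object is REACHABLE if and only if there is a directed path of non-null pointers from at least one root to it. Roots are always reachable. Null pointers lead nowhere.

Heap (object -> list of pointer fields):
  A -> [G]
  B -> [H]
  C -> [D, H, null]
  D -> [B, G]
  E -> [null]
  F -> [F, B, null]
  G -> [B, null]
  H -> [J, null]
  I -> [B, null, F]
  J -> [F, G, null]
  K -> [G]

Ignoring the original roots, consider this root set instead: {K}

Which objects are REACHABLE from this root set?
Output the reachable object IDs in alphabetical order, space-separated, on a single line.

Answer: B F G H J K

Derivation:
Roots: K
Mark K: refs=G, marked=K
Mark G: refs=B null, marked=G K
Mark B: refs=H, marked=B G K
Mark H: refs=J null, marked=B G H K
Mark J: refs=F G null, marked=B G H J K
Mark F: refs=F B null, marked=B F G H J K
Unmarked (collected): A C D E I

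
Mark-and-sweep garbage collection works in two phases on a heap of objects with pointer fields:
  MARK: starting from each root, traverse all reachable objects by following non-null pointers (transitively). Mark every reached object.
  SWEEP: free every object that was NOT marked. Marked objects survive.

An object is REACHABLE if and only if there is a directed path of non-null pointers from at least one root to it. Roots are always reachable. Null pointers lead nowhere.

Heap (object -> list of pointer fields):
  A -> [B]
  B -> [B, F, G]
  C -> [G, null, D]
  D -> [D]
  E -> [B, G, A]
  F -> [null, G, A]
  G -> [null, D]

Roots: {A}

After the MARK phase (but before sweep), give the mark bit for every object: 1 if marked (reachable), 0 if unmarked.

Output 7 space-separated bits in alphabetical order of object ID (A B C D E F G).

Roots: A
Mark A: refs=B, marked=A
Mark B: refs=B F G, marked=A B
Mark F: refs=null G A, marked=A B F
Mark G: refs=null D, marked=A B F G
Mark D: refs=D, marked=A B D F G
Unmarked (collected): C E

Answer: 1 1 0 1 0 1 1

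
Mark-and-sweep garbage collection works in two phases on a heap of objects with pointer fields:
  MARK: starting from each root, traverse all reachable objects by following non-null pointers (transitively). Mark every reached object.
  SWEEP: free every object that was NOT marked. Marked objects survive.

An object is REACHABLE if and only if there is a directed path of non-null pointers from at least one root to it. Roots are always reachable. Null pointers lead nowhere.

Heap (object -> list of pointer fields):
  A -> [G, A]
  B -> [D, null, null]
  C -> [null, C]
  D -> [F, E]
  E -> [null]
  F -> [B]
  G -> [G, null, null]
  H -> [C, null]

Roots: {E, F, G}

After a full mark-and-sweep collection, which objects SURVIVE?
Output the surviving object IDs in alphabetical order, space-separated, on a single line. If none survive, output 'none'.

Answer: B D E F G

Derivation:
Roots: E F G
Mark E: refs=null, marked=E
Mark F: refs=B, marked=E F
Mark G: refs=G null null, marked=E F G
Mark B: refs=D null null, marked=B E F G
Mark D: refs=F E, marked=B D E F G
Unmarked (collected): A C H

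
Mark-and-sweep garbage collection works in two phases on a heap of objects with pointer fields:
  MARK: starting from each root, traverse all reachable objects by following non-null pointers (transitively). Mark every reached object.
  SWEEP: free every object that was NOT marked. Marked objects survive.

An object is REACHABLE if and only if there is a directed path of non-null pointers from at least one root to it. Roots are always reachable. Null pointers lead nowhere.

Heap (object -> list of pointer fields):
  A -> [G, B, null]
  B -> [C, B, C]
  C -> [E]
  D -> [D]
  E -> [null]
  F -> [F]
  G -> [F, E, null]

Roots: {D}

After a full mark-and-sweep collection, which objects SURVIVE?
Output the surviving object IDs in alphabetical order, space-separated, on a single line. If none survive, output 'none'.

Roots: D
Mark D: refs=D, marked=D
Unmarked (collected): A B C E F G

Answer: D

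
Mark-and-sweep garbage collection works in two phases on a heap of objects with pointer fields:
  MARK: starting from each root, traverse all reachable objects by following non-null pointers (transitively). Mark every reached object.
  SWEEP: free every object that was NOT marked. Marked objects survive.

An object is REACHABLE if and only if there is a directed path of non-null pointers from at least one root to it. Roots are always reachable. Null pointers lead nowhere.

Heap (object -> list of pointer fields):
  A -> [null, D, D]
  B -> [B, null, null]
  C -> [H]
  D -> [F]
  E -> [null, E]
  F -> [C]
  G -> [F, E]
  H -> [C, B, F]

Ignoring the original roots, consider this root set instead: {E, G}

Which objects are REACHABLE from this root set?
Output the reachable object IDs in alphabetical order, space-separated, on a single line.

Roots: E G
Mark E: refs=null E, marked=E
Mark G: refs=F E, marked=E G
Mark F: refs=C, marked=E F G
Mark C: refs=H, marked=C E F G
Mark H: refs=C B F, marked=C E F G H
Mark B: refs=B null null, marked=B C E F G H
Unmarked (collected): A D

Answer: B C E F G H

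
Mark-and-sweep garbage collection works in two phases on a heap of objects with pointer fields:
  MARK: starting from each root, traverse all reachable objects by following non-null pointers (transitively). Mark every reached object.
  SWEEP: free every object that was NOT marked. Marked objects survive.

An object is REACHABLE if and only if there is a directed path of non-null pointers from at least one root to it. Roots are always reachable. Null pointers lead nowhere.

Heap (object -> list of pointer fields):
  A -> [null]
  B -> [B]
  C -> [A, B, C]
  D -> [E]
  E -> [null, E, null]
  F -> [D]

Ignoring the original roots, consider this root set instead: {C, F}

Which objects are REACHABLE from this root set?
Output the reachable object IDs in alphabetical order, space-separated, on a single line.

Roots: C F
Mark C: refs=A B C, marked=C
Mark F: refs=D, marked=C F
Mark A: refs=null, marked=A C F
Mark B: refs=B, marked=A B C F
Mark D: refs=E, marked=A B C D F
Mark E: refs=null E null, marked=A B C D E F
Unmarked (collected): (none)

Answer: A B C D E F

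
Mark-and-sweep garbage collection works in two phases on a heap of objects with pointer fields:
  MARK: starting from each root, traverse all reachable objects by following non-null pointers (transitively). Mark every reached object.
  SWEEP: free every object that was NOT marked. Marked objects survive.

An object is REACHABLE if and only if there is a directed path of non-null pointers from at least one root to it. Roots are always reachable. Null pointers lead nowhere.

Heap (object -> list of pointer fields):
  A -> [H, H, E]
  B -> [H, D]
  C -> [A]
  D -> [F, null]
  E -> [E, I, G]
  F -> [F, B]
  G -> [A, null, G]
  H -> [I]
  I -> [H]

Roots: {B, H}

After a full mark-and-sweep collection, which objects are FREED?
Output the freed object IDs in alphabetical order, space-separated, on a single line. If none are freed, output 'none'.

Roots: B H
Mark B: refs=H D, marked=B
Mark H: refs=I, marked=B H
Mark D: refs=F null, marked=B D H
Mark I: refs=H, marked=B D H I
Mark F: refs=F B, marked=B D F H I
Unmarked (collected): A C E G

Answer: A C E G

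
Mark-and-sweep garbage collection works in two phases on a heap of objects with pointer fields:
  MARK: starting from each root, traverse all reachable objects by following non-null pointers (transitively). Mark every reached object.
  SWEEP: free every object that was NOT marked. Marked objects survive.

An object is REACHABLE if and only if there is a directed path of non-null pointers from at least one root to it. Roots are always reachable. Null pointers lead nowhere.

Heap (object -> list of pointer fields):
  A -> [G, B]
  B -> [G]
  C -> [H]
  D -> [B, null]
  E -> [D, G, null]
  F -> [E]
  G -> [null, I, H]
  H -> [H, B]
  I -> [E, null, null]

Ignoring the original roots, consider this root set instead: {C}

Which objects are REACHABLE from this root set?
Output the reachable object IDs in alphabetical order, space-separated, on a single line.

Roots: C
Mark C: refs=H, marked=C
Mark H: refs=H B, marked=C H
Mark B: refs=G, marked=B C H
Mark G: refs=null I H, marked=B C G H
Mark I: refs=E null null, marked=B C G H I
Mark E: refs=D G null, marked=B C E G H I
Mark D: refs=B null, marked=B C D E G H I
Unmarked (collected): A F

Answer: B C D E G H I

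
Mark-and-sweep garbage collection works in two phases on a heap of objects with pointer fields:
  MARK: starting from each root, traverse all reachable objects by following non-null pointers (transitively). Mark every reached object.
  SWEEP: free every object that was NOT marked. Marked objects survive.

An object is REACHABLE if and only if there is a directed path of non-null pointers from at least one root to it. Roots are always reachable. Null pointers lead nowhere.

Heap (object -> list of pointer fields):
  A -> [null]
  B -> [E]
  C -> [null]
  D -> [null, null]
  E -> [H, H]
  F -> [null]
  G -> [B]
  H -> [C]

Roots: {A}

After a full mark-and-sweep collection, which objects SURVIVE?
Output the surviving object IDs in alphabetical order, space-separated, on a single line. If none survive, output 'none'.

Answer: A

Derivation:
Roots: A
Mark A: refs=null, marked=A
Unmarked (collected): B C D E F G H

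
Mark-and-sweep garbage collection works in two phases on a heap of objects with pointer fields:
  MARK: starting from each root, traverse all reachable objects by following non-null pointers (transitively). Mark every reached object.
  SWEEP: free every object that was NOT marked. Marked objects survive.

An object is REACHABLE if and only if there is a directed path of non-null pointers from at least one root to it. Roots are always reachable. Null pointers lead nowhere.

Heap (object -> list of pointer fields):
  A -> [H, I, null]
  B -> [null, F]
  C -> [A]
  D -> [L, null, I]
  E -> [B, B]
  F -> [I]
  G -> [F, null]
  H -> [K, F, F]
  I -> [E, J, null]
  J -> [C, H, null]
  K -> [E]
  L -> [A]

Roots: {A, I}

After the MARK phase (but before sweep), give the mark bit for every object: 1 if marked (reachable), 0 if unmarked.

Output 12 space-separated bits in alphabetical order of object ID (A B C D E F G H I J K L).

Roots: A I
Mark A: refs=H I null, marked=A
Mark I: refs=E J null, marked=A I
Mark H: refs=K F F, marked=A H I
Mark E: refs=B B, marked=A E H I
Mark J: refs=C H null, marked=A E H I J
Mark K: refs=E, marked=A E H I J K
Mark F: refs=I, marked=A E F H I J K
Mark B: refs=null F, marked=A B E F H I J K
Mark C: refs=A, marked=A B C E F H I J K
Unmarked (collected): D G L

Answer: 1 1 1 0 1 1 0 1 1 1 1 0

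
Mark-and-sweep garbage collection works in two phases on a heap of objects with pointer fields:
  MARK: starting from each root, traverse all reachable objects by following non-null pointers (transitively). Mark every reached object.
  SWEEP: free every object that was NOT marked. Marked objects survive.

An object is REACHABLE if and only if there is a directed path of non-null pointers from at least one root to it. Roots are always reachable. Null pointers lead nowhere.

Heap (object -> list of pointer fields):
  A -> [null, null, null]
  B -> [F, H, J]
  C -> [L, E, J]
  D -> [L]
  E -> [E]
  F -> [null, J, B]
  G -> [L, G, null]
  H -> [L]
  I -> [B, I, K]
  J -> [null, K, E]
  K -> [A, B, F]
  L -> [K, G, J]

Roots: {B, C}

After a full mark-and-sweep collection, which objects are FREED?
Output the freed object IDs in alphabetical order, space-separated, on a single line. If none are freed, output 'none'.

Answer: D I

Derivation:
Roots: B C
Mark B: refs=F H J, marked=B
Mark C: refs=L E J, marked=B C
Mark F: refs=null J B, marked=B C F
Mark H: refs=L, marked=B C F H
Mark J: refs=null K E, marked=B C F H J
Mark L: refs=K G J, marked=B C F H J L
Mark E: refs=E, marked=B C E F H J L
Mark K: refs=A B F, marked=B C E F H J K L
Mark G: refs=L G null, marked=B C E F G H J K L
Mark A: refs=null null null, marked=A B C E F G H J K L
Unmarked (collected): D I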